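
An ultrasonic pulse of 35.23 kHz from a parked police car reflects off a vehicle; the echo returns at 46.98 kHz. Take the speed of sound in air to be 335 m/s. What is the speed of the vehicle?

Double Doppler shift off a moving reflector: f₂ = f₀ · (v + u)/(v − u) (u > 0 toward emitter).
Rearranging, u = v · (f₂ − f₀)/(f₂ + f₀) = 335 × 11.75/82.21 ≈ 48 m/s.
So the vehicle is moving at 48 m/s toward the emitter.

48 m/s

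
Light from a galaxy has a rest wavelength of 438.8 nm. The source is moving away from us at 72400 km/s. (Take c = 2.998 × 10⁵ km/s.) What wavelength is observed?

561.4 nm

β = v/c = 72400/299800 = 0.2415.
Relativistic Doppler for wavelength: λ' = λ₀ · √((1 + β)/(1 − β)).
λ' = 438.8 × √(1.2415/0.7585) = 438.8 × 1.27936 ≈ 561.4 nm.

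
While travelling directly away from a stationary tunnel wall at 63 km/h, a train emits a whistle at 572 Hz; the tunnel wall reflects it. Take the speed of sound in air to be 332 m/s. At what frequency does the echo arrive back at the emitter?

515 Hz

63 km/h = 17.5 m/s.
The tunnel wall receives the sound from a moving source: f₁ = f₀ · v/(v + v_e) = 572 × 332/349.5 ≈ 543 Hz.
On the return leg the train is a moving observer: f₂ = f₁ · (v − v_e)/v = 543 × 314.5/332 ≈ 515 Hz.
Equivalently f₂ = f₀ · (v − v_e)/(v + v_e).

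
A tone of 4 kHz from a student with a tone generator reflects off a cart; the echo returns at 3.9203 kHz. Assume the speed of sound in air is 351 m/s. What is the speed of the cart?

Double Doppler shift off a moving reflector: f₂ = f₀ · (v + u)/(v − u) (u > 0 toward emitter).
Rearranging, u = v · (f₂ − f₀)/(f₂ + f₀) = 351 × -0.0797/7.9203 ≈ -3.5 m/s.
So the cart is moving at 3.5 m/s away from the emitter.

3.5 m/s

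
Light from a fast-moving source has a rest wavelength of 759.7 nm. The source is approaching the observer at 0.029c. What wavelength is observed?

Relativistic Doppler for wavelength: λ' = λ₀ · √((1 − β)/(1 + β)).
λ' = 759.7 × √(0.9710/1.0290) = 759.7 × 0.97141 ≈ 738.0 nm.

738.0 nm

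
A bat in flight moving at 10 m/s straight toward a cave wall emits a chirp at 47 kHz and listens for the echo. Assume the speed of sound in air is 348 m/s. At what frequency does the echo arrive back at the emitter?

49.8 kHz

The cave wall receives the sound from a moving source: f₁ = f₀ · v/(v − v_e) = 47 × 348/338 ≈ 48.4 kHz.
On the return leg the bat in flight is a moving observer: f₂ = f₁ · (v + v_e)/v = 48.4 × 358/348 ≈ 49.8 kHz.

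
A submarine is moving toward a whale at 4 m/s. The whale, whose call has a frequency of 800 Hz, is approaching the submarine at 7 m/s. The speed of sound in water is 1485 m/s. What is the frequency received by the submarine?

General Doppler shift: f' = f · (v + v_o)/(v − v_s).
f' = 800 × (1485 + 4)/(1485 − 7) = 800 × 1489/1478 ≈ 806 Hz.

806 Hz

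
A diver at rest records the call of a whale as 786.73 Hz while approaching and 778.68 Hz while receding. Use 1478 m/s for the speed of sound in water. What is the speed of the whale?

7.6 m/s

f₁/f₂ = (v + v_s)/(v − v_s), so v_s = v · (f₁ − f₂)/(f₁ + f₂).
v_s = 1478 × (786.73 − 778.68)/(786.73 + 778.68) = 1478 × 8.05/1565.41 ≈ 7.6 m/s.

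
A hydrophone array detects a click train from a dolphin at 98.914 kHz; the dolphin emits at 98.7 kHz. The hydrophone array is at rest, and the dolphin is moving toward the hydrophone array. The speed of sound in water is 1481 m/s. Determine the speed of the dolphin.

f' = f · v/(v − v_s) ⇒ v_s = v · |1 − f/f'|.
v_s = 1481 × |1 − 98.7/98.914| = 1481 × 0.002163 ≈ 3.2 m/s.

3.2 m/s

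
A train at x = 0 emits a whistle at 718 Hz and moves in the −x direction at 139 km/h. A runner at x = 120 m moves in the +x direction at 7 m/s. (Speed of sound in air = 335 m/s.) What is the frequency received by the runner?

630 Hz

139 km/h = 38.61 m/s.
The observer lies on the +x side, so the source is heading away from the observer and the observer is heading away from the source.
Both move, so f' = f · (v − v_o)/(v + v_s).
f' = 718 × (335 − 7)/(335 + 38.61) = 718 × 328/373.61 ≈ 630 Hz.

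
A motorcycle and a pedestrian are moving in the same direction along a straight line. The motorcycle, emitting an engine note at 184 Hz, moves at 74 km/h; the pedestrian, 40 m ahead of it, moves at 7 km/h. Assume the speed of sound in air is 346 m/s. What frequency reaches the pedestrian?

74 km/h = 20.56 m/s; 7 km/h = 1.944 m/s.
The pedestrian is ahead, so the motorcycle is moving toward it while the pedestrian is moving away from the motorcycle.
General Doppler shift: f' = f · (v − v_o)/(v − v_s).
f' = 184 × (346 − 1.944)/(346 − 20.56) = 184 × 344.06/325.44 ≈ 195 Hz.

195 Hz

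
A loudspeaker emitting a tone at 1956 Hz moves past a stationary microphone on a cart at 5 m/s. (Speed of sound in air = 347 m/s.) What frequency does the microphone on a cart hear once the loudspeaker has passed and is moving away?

Receding: f₂ = f · v/(v + v_s) = 1956 × 347/352 ≈ 1928 Hz.

1928 Hz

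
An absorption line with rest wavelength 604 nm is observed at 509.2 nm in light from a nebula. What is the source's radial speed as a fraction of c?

λ'/λ₀ = 0.8430 < 1 (blueshift), so the source is approaching.
λ'/λ₀ = √((1 − β)/(1 + β)) for an approaching source ⇒ β = (1 − r²)/(1 + r²) with r = λ'/λ₀.
β = (1 − 0.7107)/(1 + 0.7107) ≈ 0.169.

0.169c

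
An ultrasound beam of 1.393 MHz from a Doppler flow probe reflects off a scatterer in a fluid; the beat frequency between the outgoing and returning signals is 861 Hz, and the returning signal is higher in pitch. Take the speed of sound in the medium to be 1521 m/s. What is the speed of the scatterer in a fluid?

Double Doppler shift off a moving reflector: f₂ = f₀ · (v + u)/(v − u) (u > 0 toward emitter).
Returning signal is higher, so f₂ = f₀ + Δf = 1393000 + 861 = 1393861 Hz.
Rearranging, u = v · (f₂ − f₀)/(f₂ + f₀) = 1521 × 861/2786861 ≈ 0.47 m/s.
So the scatterer in a fluid is moving at 0.47 m/s toward the emitter.

0.47 m/s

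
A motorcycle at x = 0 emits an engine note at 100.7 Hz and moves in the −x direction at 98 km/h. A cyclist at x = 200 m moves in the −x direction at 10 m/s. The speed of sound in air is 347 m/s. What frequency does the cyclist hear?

98 km/h = 27.22 m/s.
The observer lies on the +x side, so the source is heading away from the observer and the observer is heading toward the source.
Both move, so f' = f · (v + v_o)/(v + v_s).
f' = 100.7 × (347 + 10)/(347 + 27.22) = 100.7 × 357/374.22 ≈ 96 Hz.

96 Hz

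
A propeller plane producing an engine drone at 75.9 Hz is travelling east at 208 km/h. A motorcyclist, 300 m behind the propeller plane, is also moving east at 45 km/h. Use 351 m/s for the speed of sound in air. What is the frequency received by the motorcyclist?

208 km/h = 57.78 m/s; 45 km/h = 12.5 m/s.
The motorcyclist is behind, so the propeller plane is moving away from it while the motorcyclist is moving toward the propeller plane.
With source receding and observer approaching, f' = f · (v + v_o)/(v + v_s).
f' = 75.9 × (351 + 12.5)/(351 + 57.78) = 75.9 × 363.5/408.78 ≈ 67 Hz.

67 Hz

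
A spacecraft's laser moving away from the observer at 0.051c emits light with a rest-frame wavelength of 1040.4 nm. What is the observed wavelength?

1094.9 nm

Relativistic Doppler for wavelength: λ' = λ₀ · √((1 + β)/(1 − β)).
λ' = 1040.4 × √(1.0510/0.9490) = 1040.4 × 1.05237 ≈ 1094.9 nm.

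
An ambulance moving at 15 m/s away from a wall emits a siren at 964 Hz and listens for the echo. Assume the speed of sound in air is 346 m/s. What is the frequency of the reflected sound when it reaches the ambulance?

The wall receives the sound from a moving source: f₁ = f₀ · v/(v + v_e) = 964 × 346/361 ≈ 924 Hz.
On the return leg the ambulance is a moving observer: f₂ = f₁ · (v − v_e)/v = 924 × 331/346 ≈ 884 Hz.

884 Hz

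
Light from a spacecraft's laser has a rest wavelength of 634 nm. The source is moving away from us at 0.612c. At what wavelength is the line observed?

Relativistic Doppler for wavelength: λ' = λ₀ · √((1 + β)/(1 − β)).
λ' = 634 × √(1.6120/0.3880) = 634 × 2.03829 ≈ 1292.3 nm.

1292.3 nm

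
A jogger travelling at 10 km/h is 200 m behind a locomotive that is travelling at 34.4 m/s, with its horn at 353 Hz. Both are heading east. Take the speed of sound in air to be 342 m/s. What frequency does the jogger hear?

10 km/h = 2.778 m/s.
The jogger is behind, so the locomotive is moving away from it while the jogger is moving toward the locomotive.
General Doppler shift: f' = f · (v + v_o)/(v + v_s).
f' = 353 × (342 + 2.778)/(342 + 34.4) = 353 × 344.78/376.4 ≈ 323 Hz.

323 Hz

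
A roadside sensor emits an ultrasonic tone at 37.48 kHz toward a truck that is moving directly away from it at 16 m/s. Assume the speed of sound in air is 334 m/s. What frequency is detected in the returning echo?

At the truck (a moving observer), f₁ = f₀ · (v − u)/v = 37.48 × 318/334 ≈ 35.7 kHz.
On reflection it acts as a source moving away from the stationary detector: f₂ = f₁ · v/(v + u) = 35.7 × 334/350 ≈ 34.1 kHz.
Equivalently f₂ = f₀ · (v − u)/(v + u).

34.1 kHz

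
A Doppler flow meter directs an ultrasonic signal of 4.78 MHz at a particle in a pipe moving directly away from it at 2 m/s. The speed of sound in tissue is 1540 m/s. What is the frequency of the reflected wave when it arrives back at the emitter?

4.768 MHz

The particle in a pipe first receives the wave as a moving observer: f₁ = f₀ · (v − u)/v = 4.78 × (1540 − 2)/1540 ≈ 4.774 MHz.
On reflection it acts as a source moving away from the stationary detector: f₂ = f₁ · v/(v + u) = 4.774 × 1540/1542 ≈ 4.768 MHz.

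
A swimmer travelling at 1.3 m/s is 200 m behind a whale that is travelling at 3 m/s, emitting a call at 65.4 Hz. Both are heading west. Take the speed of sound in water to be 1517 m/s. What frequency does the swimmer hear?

65 Hz

The swimmer is behind, so the whale is moving away from it while the swimmer is moving toward the whale.
With source receding and observer approaching, f' = f · (v + v_o)/(v + v_s).
f' = 65.4 × (1517 + 1.3)/(1517 + 3) = 65.4 × 1518.3/1520 ≈ 65 Hz.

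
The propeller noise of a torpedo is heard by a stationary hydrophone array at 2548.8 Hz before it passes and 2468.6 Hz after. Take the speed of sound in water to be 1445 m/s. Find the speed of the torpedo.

23.1 m/s

f₁/f₂ = (v + v_s)/(v − v_s), so v_s = v · (f₁ − f₂)/(f₁ + f₂).
v_s = 1445 × (2548.8 − 2468.6)/(2548.8 + 2468.6) = 1445 × 80.2/5017.4 ≈ 23.1 m/s.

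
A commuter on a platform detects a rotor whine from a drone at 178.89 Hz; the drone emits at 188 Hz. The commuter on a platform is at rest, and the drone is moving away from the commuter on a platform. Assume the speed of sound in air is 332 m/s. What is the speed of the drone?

f' = f · v/(v + v_s) ⇒ v_s = v · |1 − f/f'|.
v_s = 332 × |1 − 188/178.89| = 332 × 0.05093 ≈ 16.9 m/s.

16.9 m/s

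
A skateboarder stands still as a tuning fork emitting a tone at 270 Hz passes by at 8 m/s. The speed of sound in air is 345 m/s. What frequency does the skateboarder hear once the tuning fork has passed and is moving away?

Receding: f₂ = f · v/(v + v_s) = 270 × 345/353 ≈ 264 Hz.

264 Hz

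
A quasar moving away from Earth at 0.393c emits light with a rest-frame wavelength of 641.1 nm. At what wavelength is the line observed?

Relativistic Doppler for wavelength: λ' = λ₀ · √((1 + β)/(1 − β)).
λ' = 641.1 × √(1.3930/0.6070) = 641.1 × 1.51489 ≈ 971.2 nm.

971.2 nm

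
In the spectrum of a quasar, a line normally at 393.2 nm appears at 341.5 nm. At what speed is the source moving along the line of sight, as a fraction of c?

λ'/λ₀ = 0.8685 < 1 (blueshift), so the source is approaching.
λ'/λ₀ = √((1 − β)/(1 + β)) for an approaching source ⇒ β = (1 − r²)/(1 + r²) with r = λ'/λ₀.
β = (1 − 0.7543)/(1 + 0.7543) ≈ 0.140.

0.140c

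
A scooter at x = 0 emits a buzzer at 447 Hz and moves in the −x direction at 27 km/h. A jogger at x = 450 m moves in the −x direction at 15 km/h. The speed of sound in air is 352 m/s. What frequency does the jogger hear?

27 km/h = 7.5 m/s; 15 km/h = 4.167 m/s.
The observer lies on the +x side, so the source is heading away from the observer and the observer is heading toward the source.
Both move, so f' = f · (v + v_o)/(v + v_s).
f' = 447 × (352 + 4.167)/(352 + 7.5) = 447 × 356.17/359.5 ≈ 443 Hz.

443 Hz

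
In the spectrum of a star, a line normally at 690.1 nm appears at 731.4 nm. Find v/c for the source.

λ'/λ₀ = 1.0598 > 1 (redshift), so the source is receding.
λ'/λ₀ = √((1 + β)/(1 − β)) for a receding source ⇒ β = (r² − 1)/(r² + 1) with r = λ'/λ₀.
β = (1.1233 − 1)/(1.1233 + 1) ≈ 0.058.

0.058c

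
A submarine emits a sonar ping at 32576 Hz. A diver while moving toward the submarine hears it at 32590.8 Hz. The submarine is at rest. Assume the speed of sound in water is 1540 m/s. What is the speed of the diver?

f' = f · (v + v_o)/v ⇒ v_o = v · |f'/f − 1|.
v_o = 1540 × |32590.8/32576 − 1| = 1540 × 0.0004543 ≈ 0.70 m/s.

0.70 m/s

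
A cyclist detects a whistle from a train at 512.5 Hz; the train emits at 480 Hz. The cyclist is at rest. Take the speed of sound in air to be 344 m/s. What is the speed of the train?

21.8 m/s

f' > f, so the train is approaching.
f' = f · v/(v − v_s) ⇒ v_s = v · |1 − f/f'|.
v_s = 344 × |1 − 480/512.5| = 344 × 0.06341 ≈ 21.8 m/s.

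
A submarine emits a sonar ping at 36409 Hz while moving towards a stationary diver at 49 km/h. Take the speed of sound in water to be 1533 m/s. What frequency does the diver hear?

49 km/h = 13.61 m/s.
Moving source, stationary observer: f' = f · v/(v − v_s) since the source is approaching.
f' = 36409 × 1533/(1533 − 13.61) = 36409 × 1533/1519 ≈ 36735 Hz.

36735 Hz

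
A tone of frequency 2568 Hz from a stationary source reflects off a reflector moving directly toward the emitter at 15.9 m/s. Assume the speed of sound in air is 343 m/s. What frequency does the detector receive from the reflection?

The reflector first receives the wave as a moving observer: f₁ = f₀ · (v + u)/v = 2568 × (343 + 15.9)/343 ≈ 2687 Hz.
The reflection then acts as a moving source: f₂ = f₁ · v/(v − u) ≈ 2818 Hz.

2818 Hz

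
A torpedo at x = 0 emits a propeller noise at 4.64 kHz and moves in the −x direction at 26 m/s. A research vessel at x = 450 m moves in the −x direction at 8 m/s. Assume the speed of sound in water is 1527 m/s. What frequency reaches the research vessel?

4.59 kHz

The observer lies on the +x side, so the source is heading away from the observer and the observer is heading toward the source.
With source receding and observer approaching, f' = f · (v + v_o)/(v + v_s).
f' = 4.64 × (1527 + 8)/(1527 + 26) = 4.64 × 1535/1553 ≈ 4.59 kHz.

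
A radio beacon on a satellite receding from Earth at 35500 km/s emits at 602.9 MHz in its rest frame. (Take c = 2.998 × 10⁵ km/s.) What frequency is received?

535.3 MHz

β = v/c = 35500/299800 = 0.1184.
Relativistic Doppler for frequency: f' = f₀ · √((1 − β)/(1 + β)).
f' = 602.9 × √(0.8816/1.1184) = 602.9 × 0.88783 ≈ 535.3 MHz.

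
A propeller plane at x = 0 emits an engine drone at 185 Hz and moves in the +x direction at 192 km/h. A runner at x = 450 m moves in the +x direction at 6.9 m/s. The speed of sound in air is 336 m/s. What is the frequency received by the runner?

192 km/h = 53.33 m/s.
The observer lies on the +x side, so the source is heading toward the observer and the observer is heading away from the source.
General Doppler shift: f' = f · (v − v_o)/(v − v_s).
f' = 185 × (336 − 6.9)/(336 − 53.33) = 185 × 329.1/282.67 ≈ 215 Hz.

215 Hz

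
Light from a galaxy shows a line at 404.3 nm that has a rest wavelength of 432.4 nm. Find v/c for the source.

0.067

λ'/λ₀ = 0.9350 < 1 (blueshift), so the source is approaching.
λ'/λ₀ = √((1 − β)/(1 + β)) for an approaching source ⇒ β = (1 − r²)/(1 + r²) with r = λ'/λ₀.
β = (1 − 0.8743)/(1 + 0.8743) ≈ 0.067.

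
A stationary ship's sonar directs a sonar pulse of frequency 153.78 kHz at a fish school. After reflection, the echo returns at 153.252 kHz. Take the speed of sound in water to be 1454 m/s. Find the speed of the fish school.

2.50 m/s

Double Doppler shift off a moving reflector: f₂ = f₀ · (v + u)/(v − u) (u > 0 toward emitter).
Rearranging, u = v · (f₂ − f₀)/(f₂ + f₀) = 1454 × -0.528/307.032 ≈ -2.50 m/s.
So the fish school is moving at 2.50 m/s away from the emitter.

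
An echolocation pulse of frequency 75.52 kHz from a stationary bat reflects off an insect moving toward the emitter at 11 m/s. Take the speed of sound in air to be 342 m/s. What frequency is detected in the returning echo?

At the insect (a moving observer), f₁ = f₀ · (v + u)/v = 75.52 × 353/342 ≈ 77.9 kHz.
The reflection then acts as a moving source: f₂ = f₁ · v/(v − u) ≈ 80.5 kHz.
Equivalently f₂ = f₀ · (v + u)/(v − u).

80.5 kHz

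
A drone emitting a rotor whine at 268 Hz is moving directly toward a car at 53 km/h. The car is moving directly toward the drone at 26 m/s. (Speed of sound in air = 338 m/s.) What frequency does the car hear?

302 Hz

53 km/h = 14.72 m/s.
General Doppler shift: f' = f · (v + v_o)/(v − v_s).
f' = 268 × (338 + 26)/(338 − 14.72) = 268 × 364/323.28 ≈ 302 Hz.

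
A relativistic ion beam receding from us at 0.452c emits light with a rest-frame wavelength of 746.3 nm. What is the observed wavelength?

Relativistic Doppler for wavelength: λ' = λ₀ · √((1 + β)/(1 − β)).
λ' = 746.3 × √(1.4520/0.5480) = 746.3 × 1.62777 ≈ 1214.8 nm.

1214.8 nm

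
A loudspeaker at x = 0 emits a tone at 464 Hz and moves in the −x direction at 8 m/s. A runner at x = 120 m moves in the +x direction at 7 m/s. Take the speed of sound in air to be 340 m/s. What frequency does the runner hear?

444 Hz

The observer lies on the +x side, so the source is heading away from the observer and the observer is heading away from the source.
With source receding and observer receding, f' = f · (v − v_o)/(v + v_s).
f' = 464 × (340 − 7)/(340 + 8) = 464 × 333/348 ≈ 444 Hz.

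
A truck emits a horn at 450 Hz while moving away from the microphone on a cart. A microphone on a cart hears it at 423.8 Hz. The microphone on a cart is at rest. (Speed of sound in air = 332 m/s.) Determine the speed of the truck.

f' = f · v/(v + v_s) ⇒ v_s = v · |1 − f/f'|.
v_s = 332 × |1 − 450/423.8| = 332 × 0.06182 ≈ 20.5 m/s.

20.5 m/s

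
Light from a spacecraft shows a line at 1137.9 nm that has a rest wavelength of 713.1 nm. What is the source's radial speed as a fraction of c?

λ'/λ₀ = 1.5957 > 1 (redshift), so the source is receding.
λ'/λ₀ = √((1 + β)/(1 − β)) for a receding source ⇒ β = (r² − 1)/(r² + 1) with r = λ'/λ₀.
β = (2.5463 − 1)/(2.5463 + 1) ≈ 0.436.

0.436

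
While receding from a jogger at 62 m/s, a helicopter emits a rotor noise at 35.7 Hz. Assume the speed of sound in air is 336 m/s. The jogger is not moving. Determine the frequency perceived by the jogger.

With the source moving away from a stationary observer, f' = f · v/(v + v_s).
f' = 35.7 × 336/(336 + 62) = 35.7 × 336/398 ≈ 30.1 Hz.

30.1 Hz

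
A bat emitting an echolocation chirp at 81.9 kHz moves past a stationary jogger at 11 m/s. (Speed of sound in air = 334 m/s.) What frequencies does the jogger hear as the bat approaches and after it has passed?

84.7 kHz approaching; 79.3 kHz receding

Approaching: f₁ = f · v/(v − v_s) = 81.9 × 334/323 ≈ 84.7 kHz.
Receding: f₂ = f · v/(v + v_s) = 81.9 × 334/345 ≈ 79.3 kHz.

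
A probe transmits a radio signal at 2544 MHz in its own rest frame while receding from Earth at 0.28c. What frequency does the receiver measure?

Relativistic Doppler for frequency: f' = f₀ · √((1 − β)/(1 + β)).
f' = 2544 × √(0.7200/1.2800) = 2544 × 0.75000 ≈ 1908.0 MHz.

1908.0 MHz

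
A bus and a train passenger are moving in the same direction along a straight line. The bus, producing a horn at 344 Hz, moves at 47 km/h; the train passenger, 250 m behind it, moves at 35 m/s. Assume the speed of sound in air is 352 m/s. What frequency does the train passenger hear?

47 km/h = 13.06 m/s.
The train passenger is behind, so the bus is moving away from it while the train passenger is moving toward the bus.
General Doppler shift: f' = f · (v + v_o)/(v + v_s).
f' = 344 × (352 + 35)/(352 + 13.06) = 344 × 387/365.06 ≈ 365 Hz.

365 Hz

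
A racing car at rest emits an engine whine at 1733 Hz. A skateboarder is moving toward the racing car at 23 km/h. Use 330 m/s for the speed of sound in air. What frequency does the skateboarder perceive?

1767 Hz

23 km/h = 6.389 m/s.
Only the observer moves, toward the source, so f' = f · (v + v_o)/v.
f' = 1733 × (330 + 6.389)/330 = 1733 × 336.39/330 ≈ 1767 Hz.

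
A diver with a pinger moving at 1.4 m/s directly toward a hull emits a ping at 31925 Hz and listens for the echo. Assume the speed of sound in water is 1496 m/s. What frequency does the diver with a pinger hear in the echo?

The hull receives the sound from a moving source: f₁ = f₀ · v/(v − v_e) = 31925 × 1496/1494.6 ≈ 31955 Hz.
On the return leg the diver with a pinger is a moving observer: f₂ = f₁ · (v + v_e)/v = 31955 × 1497.4/1496 ≈ 31985 Hz.

31985 Hz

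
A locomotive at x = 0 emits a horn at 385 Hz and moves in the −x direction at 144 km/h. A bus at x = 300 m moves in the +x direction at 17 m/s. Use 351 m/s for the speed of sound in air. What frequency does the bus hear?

329 Hz

144 km/h = 40 m/s.
The observer lies on the +x side, so the source is heading away from the observer and the observer is heading away from the source.
Both move, so f' = f · (v − v_o)/(v + v_s).
f' = 385 × (351 − 17)/(351 + 40) = 385 × 334/391 ≈ 329 Hz.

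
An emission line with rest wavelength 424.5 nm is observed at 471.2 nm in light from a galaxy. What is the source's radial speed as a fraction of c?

0.104c

λ'/λ₀ = 1.1100 > 1 (redshift), so the source is receding.
λ'/λ₀ = √((1 + β)/(1 − β)) for a receding source ⇒ β = (r² − 1)/(r² + 1) with r = λ'/λ₀.
β = (1.2321 − 1)/(1.2321 + 1) ≈ 0.104.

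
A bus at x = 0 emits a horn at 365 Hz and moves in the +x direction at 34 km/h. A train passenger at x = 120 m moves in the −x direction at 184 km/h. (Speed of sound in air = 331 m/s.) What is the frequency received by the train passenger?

34 km/h = 9.444 m/s; 184 km/h = 51.11 m/s.
The observer lies on the +x side, so the source is heading toward the observer and the observer is heading toward the source.
With source approaching and observer approaching, f' = f · (v + v_o)/(v − v_s).
f' = 365 × (331 + 51.11)/(331 − 9.444) = 365 × 382.11/321.56 ≈ 434 Hz.

434 Hz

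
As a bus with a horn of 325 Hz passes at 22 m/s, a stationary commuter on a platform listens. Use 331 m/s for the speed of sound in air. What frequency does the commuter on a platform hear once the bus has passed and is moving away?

305 Hz

Receding: f₂ = f · v/(v + v_s) = 325 × 331/353 ≈ 305 Hz.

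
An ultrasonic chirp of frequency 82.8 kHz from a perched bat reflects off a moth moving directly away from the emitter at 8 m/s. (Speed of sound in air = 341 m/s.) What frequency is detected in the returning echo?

At the moth (a moving observer), f₁ = f₀ · (v − u)/v = 82.8 × 333/341 ≈ 80.9 kHz.
The reflection then acts as a moving source: f₂ = f₁ · v/(v + u) ≈ 79.0 kHz.
Equivalently f₂ = f₀ · (v − u)/(v + u).

79.0 kHz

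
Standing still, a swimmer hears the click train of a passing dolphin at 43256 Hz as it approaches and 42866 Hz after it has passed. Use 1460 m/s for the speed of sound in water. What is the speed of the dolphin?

f₁/f₂ = (v + v_s)/(v − v_s), so v_s = v · (f₁ − f₂)/(f₁ + f₂).
v_s = 1460 × (43256 − 42866)/(43256 + 42866) = 1460 × 390/86122 ≈ 6.6 m/s.

6.6 m/s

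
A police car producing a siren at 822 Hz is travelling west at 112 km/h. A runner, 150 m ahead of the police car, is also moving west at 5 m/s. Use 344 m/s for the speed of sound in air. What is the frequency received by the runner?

891 Hz

112 km/h = 31.11 m/s.
The runner is ahead, so the police car is moving toward it while the runner is moving away from the police car.
With source approaching and observer receding, f' = f · (v − v_o)/(v − v_s).
f' = 822 × (344 − 5)/(344 − 31.11) = 822 × 339/312.89 ≈ 891 Hz.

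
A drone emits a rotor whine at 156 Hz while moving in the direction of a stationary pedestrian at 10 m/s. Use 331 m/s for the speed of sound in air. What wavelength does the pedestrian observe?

Moving source, stationary observer: f' = f · v/(v − v_s) since the source is approaching.
f' = 156 × 331/(331 − 10) ≈ 161 Hz.
λ' = v/f' = 331/160.86 ≈ 2.06 m.

2.06 m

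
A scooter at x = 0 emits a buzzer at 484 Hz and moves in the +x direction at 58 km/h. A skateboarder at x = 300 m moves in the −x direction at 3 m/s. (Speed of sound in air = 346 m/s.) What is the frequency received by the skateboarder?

512 Hz

58 km/h = 16.11 m/s.
The observer lies on the +x side, so the source is heading toward the observer and the observer is heading toward the source.
General Doppler shift: f' = f · (v + v_o)/(v − v_s).
f' = 484 × (346 + 3)/(346 − 16.11) = 484 × 349/329.89 ≈ 512 Hz.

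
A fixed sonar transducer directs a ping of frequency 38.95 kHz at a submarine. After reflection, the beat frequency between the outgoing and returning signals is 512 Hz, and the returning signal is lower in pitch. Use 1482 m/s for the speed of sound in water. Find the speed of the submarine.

Double Doppler shift off a moving reflector: f₂ = f₀ · (v + u)/(v − u) (u > 0 toward emitter).
Returning signal is lower, so f₂ = f₀ − Δf = 38950 − 512 = 38438 Hz.
Rearranging, u = v · (f₂ − f₀)/(f₂ + f₀) = 1482 × -512/77388 ≈ -9.8 m/s.
So the submarine is moving at 9.8 m/s away from the emitter.

9.8 m/s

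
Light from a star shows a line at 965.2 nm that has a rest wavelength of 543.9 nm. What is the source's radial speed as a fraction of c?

λ'/λ₀ = 1.7746 > 1 (redshift), so the source is receding.
λ'/λ₀ = √((1 + β)/(1 − β)) for a receding source ⇒ β = (r² − 1)/(r² + 1) with r = λ'/λ₀.
β = (3.1492 − 1)/(3.1492 + 1) ≈ 0.518.

0.518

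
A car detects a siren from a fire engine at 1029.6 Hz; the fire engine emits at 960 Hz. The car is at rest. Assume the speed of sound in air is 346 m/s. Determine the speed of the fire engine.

f' > f, so the fire engine is approaching.
f' = f · v/(v − v_s) ⇒ v_s = v · |1 − f/f'|.
v_s = 346 × |1 − 960/1029.6| = 346 × 0.0676 ≈ 23.4 m/s.

23.4 m/s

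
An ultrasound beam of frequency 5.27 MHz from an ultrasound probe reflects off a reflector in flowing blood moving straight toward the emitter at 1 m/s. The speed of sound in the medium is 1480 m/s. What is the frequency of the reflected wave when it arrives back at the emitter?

The reflector in flowing blood first receives the wave as a moving observer: f₁ = f₀ · (v + u)/v = 5.27 × (1480 + 1)/1480 ≈ 5.274 MHz.
The reflection then acts as a moving source: f₂ = f₁ · v/(v − u) ≈ 5.277 MHz.

5.277 MHz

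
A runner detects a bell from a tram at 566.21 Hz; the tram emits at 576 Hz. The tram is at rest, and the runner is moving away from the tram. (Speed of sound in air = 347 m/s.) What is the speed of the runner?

5.9 m/s

f' = f · (v − v_o)/v ⇒ v_o = v · |f'/f − 1|.
v_o = 347 × |566.21/576 − 1| = 347 × 0.017 ≈ 5.9 m/s.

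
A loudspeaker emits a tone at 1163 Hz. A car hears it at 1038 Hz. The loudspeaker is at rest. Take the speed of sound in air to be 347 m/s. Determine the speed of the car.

f' < f, so the car is receding.
f' = f · (v − v_o)/v ⇒ v_o = v · |f'/f − 1|.
v_o = 347 × |1038/1163 − 1| = 347 × 0.1075 ≈ 37 m/s.

37 m/s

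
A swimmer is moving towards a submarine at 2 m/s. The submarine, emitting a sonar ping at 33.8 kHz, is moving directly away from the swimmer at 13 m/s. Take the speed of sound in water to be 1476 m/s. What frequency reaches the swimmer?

General Doppler shift: f' = f · (v + v_o)/(v + v_s).
f' = 33.8 × (1476 + 2)/(1476 + 13) = 33.8 × 1478/1489 ≈ 33.6 kHz.

33.6 kHz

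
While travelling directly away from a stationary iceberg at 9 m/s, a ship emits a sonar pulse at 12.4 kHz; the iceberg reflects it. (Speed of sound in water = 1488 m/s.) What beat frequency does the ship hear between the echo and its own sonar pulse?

149 Hz

The iceberg receives the sound from a moving source: f₁ = f₀ · v/(v + v_e) = 12.4 × 1488/1497 ≈ 12.3255 kHz.
On the return leg the ship is a moving observer: f₂ = f₁ · (v − v_e)/v = 12.3255 × 1479/1488 ≈ 12.2509 kHz.
Beat against the emitted tone (with f₀ = 12400 Hz): |f₂ − f₀| = 2v_e·f₀/(v + v_e) = 2 × 9 × 12400/1497 ≈ 149 Hz.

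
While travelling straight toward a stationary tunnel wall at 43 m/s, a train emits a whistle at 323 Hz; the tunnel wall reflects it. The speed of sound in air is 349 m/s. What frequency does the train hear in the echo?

414 Hz

The tunnel wall receives the sound from a moving source: f₁ = f₀ · v/(v − v_e) = 323 × 349/306 ≈ 368 Hz.
On the return leg the train is a moving observer: f₂ = f₁ · (v + v_e)/v = 368 × 392/349 ≈ 414 Hz.
Equivalently f₂ = f₀ · (v + v_e)/(v − v_e).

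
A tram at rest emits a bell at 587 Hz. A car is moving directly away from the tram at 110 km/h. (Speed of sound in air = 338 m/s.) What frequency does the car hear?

534 Hz

110 km/h = 30.56 m/s.
Moving observer, stationary source: f' = f · (v − v_o)/v.
f' = 587 × (338 − 30.56)/338 = 587 × 307.44/338 ≈ 534 Hz.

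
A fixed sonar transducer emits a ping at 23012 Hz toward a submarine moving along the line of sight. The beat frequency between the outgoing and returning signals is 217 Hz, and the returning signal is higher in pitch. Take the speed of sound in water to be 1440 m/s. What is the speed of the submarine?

6.8 m/s

Double Doppler shift off a moving reflector: f₂ = f₀ · (v + u)/(v − u) (u > 0 toward emitter).
Returning signal is higher, so f₂ = f₀ + Δf = 23012 + 217 = 23229 Hz.
Rearranging, u = v · (f₂ − f₀)/(f₂ + f₀) = 1440 × 217/46241 ≈ 6.8 m/s.
So the submarine is moving at 6.8 m/s toward the emitter.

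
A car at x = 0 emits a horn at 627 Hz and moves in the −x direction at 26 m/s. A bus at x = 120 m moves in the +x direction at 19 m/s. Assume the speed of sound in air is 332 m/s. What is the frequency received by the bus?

The observer lies on the +x side, so the source is heading away from the observer and the observer is heading away from the source.
Both move, so f' = f · (v − v_o)/(v + v_s).
f' = 627 × (332 − 19)/(332 + 26) = 627 × 313/358 ≈ 548 Hz.

548 Hz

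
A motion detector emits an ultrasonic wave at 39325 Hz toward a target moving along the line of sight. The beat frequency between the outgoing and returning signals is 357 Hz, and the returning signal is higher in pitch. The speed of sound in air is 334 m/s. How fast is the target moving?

Double Doppler shift off a moving reflector: f₂ = f₀ · (v + u)/(v − u) (u > 0 toward emitter).
Returning signal is higher, so f₂ = f₀ + Δf = 39325 + 357 = 39682 Hz.
Rearranging, u = v · (f₂ − f₀)/(f₂ + f₀) = 334 × 357/79007 ≈ 1.51 m/s.
So the target is moving at 1.51 m/s toward the emitter.

1.51 m/s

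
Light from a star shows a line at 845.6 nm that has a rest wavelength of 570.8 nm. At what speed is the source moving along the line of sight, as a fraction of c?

0.374c

λ'/λ₀ = 1.4814 > 1 (redshift), so the source is receding.
λ'/λ₀ = √((1 + β)/(1 − β)) for a receding source ⇒ β = (r² − 1)/(r² + 1) with r = λ'/λ₀.
β = (2.1946 − 1)/(2.1946 + 1) ≈ 0.374.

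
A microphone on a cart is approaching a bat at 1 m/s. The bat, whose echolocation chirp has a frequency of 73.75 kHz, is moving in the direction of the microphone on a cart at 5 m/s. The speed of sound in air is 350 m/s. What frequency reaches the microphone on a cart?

75.0 kHz

General Doppler shift: f' = f · (v + v_o)/(v − v_s).
f' = 73.75 × (350 + 1)/(350 − 5) = 73.75 × 351/345 ≈ 75.0 kHz.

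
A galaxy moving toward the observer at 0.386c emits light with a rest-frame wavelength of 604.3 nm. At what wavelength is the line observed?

402.2 nm

Relativistic Doppler for wavelength: λ' = λ₀ · √((1 − β)/(1 + β)).
λ' = 604.3 × √(0.6140/1.3860) = 604.3 × 0.66558 ≈ 402.2 nm.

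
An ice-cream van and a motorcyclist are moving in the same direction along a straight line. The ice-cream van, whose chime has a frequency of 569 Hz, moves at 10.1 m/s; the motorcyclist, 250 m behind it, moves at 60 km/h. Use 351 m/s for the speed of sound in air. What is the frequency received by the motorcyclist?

60 km/h = 16.67 m/s.
The motorcyclist is behind, so the ice-cream van is moving away from it while the motorcyclist is moving toward the ice-cream van.
General Doppler shift: f' = f · (v + v_o)/(v + v_s).
f' = 569 × (351 + 16.67)/(351 + 10.1) = 569 × 367.67/361.1 ≈ 579 Hz.

579 Hz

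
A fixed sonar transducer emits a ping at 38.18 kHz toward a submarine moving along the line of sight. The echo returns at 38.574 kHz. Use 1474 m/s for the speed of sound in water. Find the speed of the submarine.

7.6 m/s

Double Doppler shift off a moving reflector: f₂ = f₀ · (v + u)/(v − u) (u > 0 toward emitter).
Rearranging, u = v · (f₂ − f₀)/(f₂ + f₀) = 1474 × 0.394/76.754 ≈ 7.6 m/s.
So the submarine is moving at 7.6 m/s toward the emitter.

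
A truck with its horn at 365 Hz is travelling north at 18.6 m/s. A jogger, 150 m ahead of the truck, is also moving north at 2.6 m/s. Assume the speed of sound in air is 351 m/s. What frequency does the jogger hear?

The jogger is ahead, so the truck is moving toward it while the jogger is moving away from the truck.
General Doppler shift: f' = f · (v − v_o)/(v − v_s).
f' = 365 × (351 − 2.6)/(351 − 18.6) = 365 × 348.4/332.4 ≈ 383 Hz.

383 Hz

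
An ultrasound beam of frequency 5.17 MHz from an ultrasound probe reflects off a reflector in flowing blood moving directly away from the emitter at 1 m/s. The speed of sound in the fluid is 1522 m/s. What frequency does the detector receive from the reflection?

5.163 MHz

At the reflector in flowing blood (a moving observer), f₁ = f₀ · (v − u)/v = 5.17 × 1521/1522 ≈ 5.167 MHz.
On reflection it acts as a source moving away from the stationary detector: f₂ = f₁ · v/(v + u) = 5.167 × 1522/1523 ≈ 5.163 MHz.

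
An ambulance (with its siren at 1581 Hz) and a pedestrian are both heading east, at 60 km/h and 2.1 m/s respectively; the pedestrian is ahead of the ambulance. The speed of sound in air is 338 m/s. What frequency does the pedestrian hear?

60 km/h = 16.67 m/s.
The pedestrian is ahead, so the ambulance is moving toward it while the pedestrian is moving away from the ambulance.
General Doppler shift: f' = f · (v − v_o)/(v − v_s).
f' = 1581 × (338 − 2.1)/(338 − 16.67) = 1581 × 335.9/321.33 ≈ 1653 Hz.

1653 Hz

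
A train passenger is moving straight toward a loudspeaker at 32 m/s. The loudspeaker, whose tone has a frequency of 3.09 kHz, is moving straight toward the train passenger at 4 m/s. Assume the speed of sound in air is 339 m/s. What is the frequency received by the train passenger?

3.42 kHz

With source approaching and observer approaching, f' = f · (v + v_o)/(v − v_s).
f' = 3.09 × (339 + 32)/(339 − 4) = 3.09 × 371/335 ≈ 3.42 kHz.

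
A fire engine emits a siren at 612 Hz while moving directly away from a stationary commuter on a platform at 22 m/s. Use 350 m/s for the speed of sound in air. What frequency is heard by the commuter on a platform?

576 Hz

Moving source, stationary observer: f' = f · v/(v + v_s) since the source is receding.
f' = 612 × 350/(350 + 22) = 612 × 350/372 ≈ 576 Hz.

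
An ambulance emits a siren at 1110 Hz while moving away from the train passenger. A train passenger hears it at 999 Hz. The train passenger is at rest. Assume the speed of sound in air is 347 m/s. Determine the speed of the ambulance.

f' = f · v/(v + v_s) ⇒ v_s = v · |1 − f/f'|.
v_s = 347 × |1 − 1110/999| = 347 × 0.1111 ≈ 39 m/s.

39 m/s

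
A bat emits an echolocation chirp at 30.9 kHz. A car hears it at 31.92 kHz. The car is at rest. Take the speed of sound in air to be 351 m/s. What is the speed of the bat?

f' > f, so the bat is approaching.
f' = f · v/(v − v_s) ⇒ v_s = v · |1 − f/f'|.
v_s = 351 × |1 − 30.9/31.92| = 351 × 0.03195 ≈ 11.2 m/s.

11.2 m/s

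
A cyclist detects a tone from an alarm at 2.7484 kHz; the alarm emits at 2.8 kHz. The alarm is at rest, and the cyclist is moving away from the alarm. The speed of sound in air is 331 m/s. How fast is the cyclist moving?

f' = f · (v − v_o)/v ⇒ v_o = v · |f'/f − 1|.
v_o = 331 × |2.7484/2.8 − 1| = 331 × 0.01843 ≈ 6.1 m/s.

6.1 m/s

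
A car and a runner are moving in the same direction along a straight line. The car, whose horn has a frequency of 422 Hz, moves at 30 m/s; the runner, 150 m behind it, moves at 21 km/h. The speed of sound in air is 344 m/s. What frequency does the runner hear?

395 Hz

21 km/h = 5.833 m/s.
The runner is behind, so the car is moving away from it while the runner is moving toward the car.
Both move, so f' = f · (v + v_o)/(v + v_s).
f' = 422 × (344 + 5.833)/(344 + 30) = 422 × 349.83/374 ≈ 395 Hz.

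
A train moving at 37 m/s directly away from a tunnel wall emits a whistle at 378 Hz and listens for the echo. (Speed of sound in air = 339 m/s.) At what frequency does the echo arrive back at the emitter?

The tunnel wall receives the sound from a moving source: f₁ = f₀ · v/(v + v_e) = 378 × 339/376 ≈ 341 Hz.
On the return leg the train is a moving observer: f₂ = f₁ · (v − v_e)/v = 341 × 302/339 ≈ 304 Hz.
Equivalently f₂ = f₀ · (v − v_e)/(v + v_e).

304 Hz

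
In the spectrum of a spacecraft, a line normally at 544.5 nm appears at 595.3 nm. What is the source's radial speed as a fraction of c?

λ'/λ₀ = 1.0933 > 1 (redshift), so the source is receding.
λ'/λ₀ = √((1 + β)/(1 − β)) for a receding source ⇒ β = (r² − 1)/(r² + 1) with r = λ'/λ₀.
β = (1.1953 − 1)/(1.1953 + 1) ≈ 0.089.

0.089c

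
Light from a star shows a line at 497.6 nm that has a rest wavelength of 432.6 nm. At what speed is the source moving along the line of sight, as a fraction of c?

λ'/λ₀ = 1.1503 > 1 (redshift), so the source is receding.
λ'/λ₀ = √((1 + β)/(1 − β)) for a receding source ⇒ β = (r² − 1)/(r² + 1) with r = λ'/λ₀.
β = (1.3231 − 1)/(1.3231 + 1) ≈ 0.139.

0.139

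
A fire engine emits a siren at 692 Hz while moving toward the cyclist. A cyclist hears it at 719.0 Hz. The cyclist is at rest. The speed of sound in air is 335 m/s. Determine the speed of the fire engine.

12.6 m/s

f' = f · v/(v − v_s) ⇒ v_s = v · |1 − f/f'|.
v_s = 335 × |1 − 692/719.0| = 335 × 0.03755 ≈ 12.6 m/s.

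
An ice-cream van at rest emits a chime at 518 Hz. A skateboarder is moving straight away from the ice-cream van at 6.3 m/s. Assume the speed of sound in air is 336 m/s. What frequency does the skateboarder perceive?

508 Hz

Moving observer, stationary source: f' = f · (v − v_o)/v.
f' = 518 × (336 − 6.3)/336 = 518 × 329.7/336 ≈ 508 Hz.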